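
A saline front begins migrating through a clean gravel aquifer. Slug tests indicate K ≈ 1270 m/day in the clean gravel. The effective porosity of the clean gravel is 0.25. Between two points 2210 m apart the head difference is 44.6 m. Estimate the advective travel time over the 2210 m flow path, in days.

21.6

Hydraulic gradient i = Δh / L = 44.6 / 2210 = 0.02018.
Darcy flux q = K · i = 1270 × 0.02018 = 25.63 m/day.
Seepage velocity v = q / n_e = 25.63 / 0.25 = 102.5 m/day.
Travel time t = L / v = 2210 / 102.5 = 21.56 days.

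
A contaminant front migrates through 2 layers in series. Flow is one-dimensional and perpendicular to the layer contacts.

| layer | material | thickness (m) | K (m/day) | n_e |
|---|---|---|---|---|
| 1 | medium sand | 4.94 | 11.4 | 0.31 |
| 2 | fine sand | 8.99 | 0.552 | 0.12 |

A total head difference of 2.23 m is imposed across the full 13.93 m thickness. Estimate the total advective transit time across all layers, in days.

19.6

With flow normal to the layers, continuity requires the same specific discharge q through every layer.
Σ(b_i/K_i) = 4.94/11.4 + 8.99/0.552 = 16.72 d.
q = Δh / Σ(b_i/K_i) = 2.23 / 16.72 = 0.1334 m/day.
In each layer the seepage velocity is v_i = q/n_i, so the layer transit time is t_i = b_i·n_i / q:
  layer 1 (medium sand): t_1 = 4.94 × 0.31 / 0.1334 = 11.48 d
  layer 2 (fine sand): t_2 = 8.99 × 0.12 / 0.1334 = 8.088 d
Total t = Σ t_i = 19.57 days.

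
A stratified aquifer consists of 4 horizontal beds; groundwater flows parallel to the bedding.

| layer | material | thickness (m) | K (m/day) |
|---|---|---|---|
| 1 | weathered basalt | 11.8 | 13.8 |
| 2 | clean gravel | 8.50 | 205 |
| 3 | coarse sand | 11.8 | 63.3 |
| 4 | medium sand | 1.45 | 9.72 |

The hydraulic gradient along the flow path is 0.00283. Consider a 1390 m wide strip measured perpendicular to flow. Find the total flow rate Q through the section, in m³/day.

10500

Flow is parallel to layering, so each bed carries its own Darcy discharge and the transmissivities add.
Σ(K_i·b_i) = 13.8×11.8 + 205×8.50 + 63.3×11.8 + 9.72×1.45 = 2666 m²/day.
Hydraulic gradient i = 0.00283.
Q = Σ(K_i·b_i) · W · i = 2666 × 1390 × 0.002830 = 10489 m³/day.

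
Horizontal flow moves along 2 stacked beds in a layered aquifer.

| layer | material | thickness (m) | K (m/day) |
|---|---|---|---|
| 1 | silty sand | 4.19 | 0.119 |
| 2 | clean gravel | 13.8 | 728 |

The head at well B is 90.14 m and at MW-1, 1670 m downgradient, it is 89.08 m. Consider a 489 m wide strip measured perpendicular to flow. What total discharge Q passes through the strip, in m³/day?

Flow is parallel to layering, so each bed carries its own Darcy discharge and the transmissivities add.
Σ(K_i·b_i) = 0.119×4.19 + 728×13.8 = 10047 m²/day.
Hydraulic gradient i = (90.14 − 89.08) / 1670 = 1.06 / 1670 = 0.0006347.
Q = Σ(K_i·b_i) · W · i = 10047 × 489 × 0.0006347 = 3118 m³/day.

3120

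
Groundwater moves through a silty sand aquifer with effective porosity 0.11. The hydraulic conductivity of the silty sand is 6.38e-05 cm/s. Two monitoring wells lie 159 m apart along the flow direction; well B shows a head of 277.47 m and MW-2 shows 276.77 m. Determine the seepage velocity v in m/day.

Convert K: 6.38e-05 cm/s × 864 = 0.05512 m/day.
Hydraulic gradient i = (277.47 − 276.77) / 159 = 0.7 / 159 = 0.004403.
Darcy flux q = K · i = 0.05512 × 0.004403 = 0.0002427 m/day.
Seepage velocity v = q / n_e = 0.0002427 / 0.11 = 0.002206 m/day.

0.00221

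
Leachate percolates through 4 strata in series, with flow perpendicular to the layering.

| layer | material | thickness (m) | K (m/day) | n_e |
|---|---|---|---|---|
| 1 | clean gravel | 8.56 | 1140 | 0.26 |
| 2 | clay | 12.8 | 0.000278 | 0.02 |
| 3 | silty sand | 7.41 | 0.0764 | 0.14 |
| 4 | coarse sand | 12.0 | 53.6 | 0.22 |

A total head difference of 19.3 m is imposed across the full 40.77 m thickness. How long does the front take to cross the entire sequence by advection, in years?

With flow normal to the layers, continuity requires the same specific discharge q through every layer.
Σ(b_i/K_i) = 8.56/1140 + 12.8/0.000278 + 7.41/0.0764 + 12.0/53.6 = 46140 d.
q = Δh / Σ(b_i/K_i) = 19.3 / 46140 = 0.0004183 m/day.
In each layer the seepage velocity is v_i = q/n_i, so the layer transit time is t_i = b_i·n_i / q:
  layer 1 (clean gravel): t_1 = 8.56 × 0.26 / 0.0004183 = 5321 d
  layer 2 (clay): t_2 = 12.8 × 0.02 / 0.0004183 = 612.0 d
  layer 3 (silty sand): t_3 = 7.41 × 0.14 / 0.0004183 = 2480 d
  layer 4 (coarse sand): t_4 = 12.0 × 0.22 / 0.0004183 = 6311 d
Total t = Σ t_i = 14724 days = 40.31 years.

40.3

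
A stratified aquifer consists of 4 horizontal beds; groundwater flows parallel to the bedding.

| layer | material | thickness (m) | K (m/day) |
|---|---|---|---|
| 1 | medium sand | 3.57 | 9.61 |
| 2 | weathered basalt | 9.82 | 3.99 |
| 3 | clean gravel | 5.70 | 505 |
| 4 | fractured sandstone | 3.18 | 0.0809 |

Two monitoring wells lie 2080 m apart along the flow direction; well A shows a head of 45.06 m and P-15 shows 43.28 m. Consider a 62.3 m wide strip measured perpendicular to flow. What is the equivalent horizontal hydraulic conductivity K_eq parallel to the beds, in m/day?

Flow is parallel to layering, so each bed carries its own Darcy discharge and the transmissivities add.
Σ(K_i·b_i) = 9.61×3.57 + 3.99×9.82 + 505×5.70 + 0.0809×3.18 = 2952 m²/day.
Total thickness b = 22.27 m, so K_eq = Σ(K_i·b_i)/b = 132.6 m/day.

133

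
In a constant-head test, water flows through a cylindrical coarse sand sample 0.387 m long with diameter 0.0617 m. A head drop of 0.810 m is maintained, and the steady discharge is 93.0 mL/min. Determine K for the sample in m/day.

Cross-sectional area A = π·(d/2)² = π × (0.0617/2)² = 0.002990 m².
Convert discharge: 93.0 mL/min = 1.550e-06 m³/s.
Darcy's law rearranged: K = Q·L / (A·Δh) = 1.550e-06 × 0.387 / (0.002990 × 0.810) = 0.0002477 m/s = 21.40 m/day.

21.4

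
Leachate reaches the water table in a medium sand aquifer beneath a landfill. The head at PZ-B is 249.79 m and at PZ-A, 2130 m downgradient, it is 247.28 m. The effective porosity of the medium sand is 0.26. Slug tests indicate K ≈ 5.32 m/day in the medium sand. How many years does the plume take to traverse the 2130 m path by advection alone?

Hydraulic gradient i = (249.79 − 247.28) / 2130 = 2.51 / 2130 = 0.001178.
Darcy flux q = K · i = 5.320 × 0.001178 = 0.006269 m/day.
Seepage velocity v = q / n_e = 0.006269 / 0.26 = 0.02411 m/day.
Travel time t = L / v = 2130 / 0.02411 = 88338 days = 241.9 years.

242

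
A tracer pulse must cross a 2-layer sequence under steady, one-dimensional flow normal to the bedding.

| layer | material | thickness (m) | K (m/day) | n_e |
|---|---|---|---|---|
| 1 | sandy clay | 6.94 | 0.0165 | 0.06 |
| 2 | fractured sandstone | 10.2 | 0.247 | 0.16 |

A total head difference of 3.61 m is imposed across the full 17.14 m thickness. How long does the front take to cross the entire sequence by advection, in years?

0.718

With flow normal to the layers, continuity requires the same specific discharge q through every layer.
Σ(b_i/K_i) = 6.94/0.0165 + 10.2/0.247 = 461.9 d.
q = Δh / Σ(b_i/K_i) = 3.61 / 461.9 = 0.007816 m/day.
In each layer the seepage velocity is v_i = q/n_i, so the layer transit time is t_i = b_i·n_i / q:
  layer 1 (sandy clay): t_1 = 6.94 × 0.06 / 0.007816 = 53.28 d
  layer 2 (fractured sandstone): t_2 = 10.2 × 0.16 / 0.007816 = 208.8 d
Total t = Σ t_i = 262.1 days = 0.7176 years.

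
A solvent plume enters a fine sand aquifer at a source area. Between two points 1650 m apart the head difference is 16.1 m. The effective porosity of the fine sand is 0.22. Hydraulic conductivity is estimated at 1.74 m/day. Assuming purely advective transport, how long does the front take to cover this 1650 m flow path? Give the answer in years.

Hydraulic gradient i = Δh / L = 16.1 / 1650 = 0.009758.
Darcy flux q = K · i = 1.740 × 0.009758 = 0.01698 m/day.
Seepage velocity v = q / n_e = 0.01698 / 0.22 = 0.07717 m/day.
Travel time t = L / v = 1650 / 0.07717 = 21380 days = 58.54 years.

58.5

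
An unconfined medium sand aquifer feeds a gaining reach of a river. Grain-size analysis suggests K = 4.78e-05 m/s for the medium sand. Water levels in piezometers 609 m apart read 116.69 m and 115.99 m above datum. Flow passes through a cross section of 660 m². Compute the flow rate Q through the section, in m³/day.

3.13

Convert K: 4.78e-05 m/s × 86400 = 4.130 m/day.
Hydraulic gradient i = (116.69 − 115.99) / 609 = 0.7 / 609 = 0.001149.
Darcy's law: Q = K · A · i = 4.130 × 660.0 × 0.001149 = 3.133 m³/day.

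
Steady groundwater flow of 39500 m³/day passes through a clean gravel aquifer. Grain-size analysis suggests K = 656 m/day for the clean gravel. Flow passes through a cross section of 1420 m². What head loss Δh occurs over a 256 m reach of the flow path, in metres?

10.9

From Q = K·A·i, i = Q / (K·A) = 39500 / (656.0 × 1420) = 0.04240.
Head loss Δh = i · L = 0.04240 × 256 = 10.86 m.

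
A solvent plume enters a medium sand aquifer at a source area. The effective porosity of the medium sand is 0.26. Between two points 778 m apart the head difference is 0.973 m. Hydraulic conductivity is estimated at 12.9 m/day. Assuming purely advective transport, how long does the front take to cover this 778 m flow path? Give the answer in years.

34.3

Hydraulic gradient i = Δh / L = 0.973 / 778 = 0.001251.
Darcy flux q = K · i = 12.90 × 0.001251 = 0.01613 m/day.
Seepage velocity v = q / n_e = 0.01613 / 0.26 = 0.06205 m/day.
Travel time t = L / v = 778 / 0.06205 = 12538 days = 34.33 years.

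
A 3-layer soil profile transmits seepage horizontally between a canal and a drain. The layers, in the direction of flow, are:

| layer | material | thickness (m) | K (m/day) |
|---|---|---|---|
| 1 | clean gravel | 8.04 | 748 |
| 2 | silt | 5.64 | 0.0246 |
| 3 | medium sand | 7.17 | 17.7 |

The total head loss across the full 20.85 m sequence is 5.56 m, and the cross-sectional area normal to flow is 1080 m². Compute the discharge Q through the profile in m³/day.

Flow is perpendicular to layering, so the layers act in series and the equivalent K is the thickness-weighted harmonic mean.
Total thickness L = 8.04 + 5.64 + 7.17 = 20.85 m.
Σ(b_i/K_i) = 8.04/748 + 5.64/0.0246 + 7.17/17.7 = 229.7 d.
K_eq = L / Σ(b_i/K_i) = 20.85 / 229.7 = 0.09078 m/day.
Q = K_eq · A · (Δh/L) = 0.09078 × 1080 × (5.56/20.85) = 26.14 m³/day.

26.1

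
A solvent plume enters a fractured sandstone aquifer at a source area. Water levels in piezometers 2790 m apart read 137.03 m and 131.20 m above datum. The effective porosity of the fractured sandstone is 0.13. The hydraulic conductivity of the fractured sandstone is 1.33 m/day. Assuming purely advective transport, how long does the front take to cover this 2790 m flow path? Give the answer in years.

357

Hydraulic gradient i = (137.03 − 131.20) / 2790 = 5.83 / 2790 = 0.002090.
Darcy flux q = K · i = 1.330 × 0.002090 = 0.002779 m/day.
Seepage velocity v = q / n_e = 0.002779 / 0.13 = 0.02138 m/day.
Travel time t = L / v = 2790 / 0.02138 = 1.305e+05 days = 357.3 years.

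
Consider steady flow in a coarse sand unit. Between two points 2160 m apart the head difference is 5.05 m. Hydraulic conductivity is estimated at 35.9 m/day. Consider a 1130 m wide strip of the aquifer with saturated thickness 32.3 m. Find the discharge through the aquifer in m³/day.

3060

Cross-sectional area A = 1130 × 32.3 = 36499 m².
Hydraulic gradient i = Δh / L = 5.05 / 2160 = 0.002338.
Darcy's law: Q = K · A · i = 35.90 × 36499 × 0.002338 = 3063 m³/day.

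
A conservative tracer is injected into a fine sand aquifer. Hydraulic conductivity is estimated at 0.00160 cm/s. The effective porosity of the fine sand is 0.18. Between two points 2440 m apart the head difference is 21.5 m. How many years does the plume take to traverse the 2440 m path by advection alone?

98.7

Convert K: 0.00160 cm/s × 864 = 1.382 m/day.
Hydraulic gradient i = Δh / L = 21.5 / 2440 = 0.008811.
Darcy flux q = K · i = 1.382 × 0.008811 = 0.01218 m/day.
Seepage velocity v = q / n_e = 0.01218 / 0.18 = 0.06767 m/day.
Travel time t = L / v = 2440 / 0.06767 = 36056 days = 98.72 years.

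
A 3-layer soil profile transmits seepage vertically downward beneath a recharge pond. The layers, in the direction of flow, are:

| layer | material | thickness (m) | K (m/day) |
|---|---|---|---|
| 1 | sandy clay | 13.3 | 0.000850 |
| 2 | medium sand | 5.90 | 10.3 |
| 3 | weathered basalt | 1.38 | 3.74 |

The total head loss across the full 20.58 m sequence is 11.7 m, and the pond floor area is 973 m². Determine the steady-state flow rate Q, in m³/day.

0.728

Flow is perpendicular to layering, so the layers act in series and the equivalent K is the thickness-weighted harmonic mean.
Total thickness L = 13.3 + 5.90 + 1.38 = 20.58 m.
Σ(b_i/K_i) = 13.3/0.000850 + 5.90/10.3 + 1.38/3.74 = 15648 d.
K_eq = L / Σ(b_i/K_i) = 20.58 / 15648 = 0.001315 m/day.
Q = K_eq · A · (Δh/L) = 0.001315 × 973 × (11.7/20.58) = 0.7275 m³/day.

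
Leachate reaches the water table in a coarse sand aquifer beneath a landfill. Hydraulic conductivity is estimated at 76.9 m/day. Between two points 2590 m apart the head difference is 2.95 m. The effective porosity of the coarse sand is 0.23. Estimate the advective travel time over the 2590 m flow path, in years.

Hydraulic gradient i = Δh / L = 2.95 / 2590 = 0.001139.
Darcy flux q = K · i = 76.90 × 0.001139 = 0.08759 m/day.
Seepage velocity v = q / n_e = 0.08759 / 0.23 = 0.3808 m/day.
Travel time t = L / v = 2590 / 0.3808 = 6801 days = 18.62 years.

18.6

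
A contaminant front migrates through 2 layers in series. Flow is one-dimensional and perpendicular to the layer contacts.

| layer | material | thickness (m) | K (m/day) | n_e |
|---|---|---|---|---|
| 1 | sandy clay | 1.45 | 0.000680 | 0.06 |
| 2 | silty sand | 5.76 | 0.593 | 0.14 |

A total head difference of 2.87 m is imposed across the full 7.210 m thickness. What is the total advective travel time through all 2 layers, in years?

With flow normal to the layers, continuity requires the same specific discharge q through every layer.
Σ(b_i/K_i) = 1.45/0.000680 + 5.76/0.593 = 2142 d.
q = Δh / Σ(b_i/K_i) = 2.87 / 2142 = 0.001340 m/day.
In each layer the seepage velocity is v_i = q/n_i, so the layer transit time is t_i = b_i·n_i / q:
  layer 1 (sandy clay): t_1 = 1.45 × 0.06 / 0.001340 = 64.93 d
  layer 2 (silty sand): t_2 = 5.76 × 0.14 / 0.001340 = 601.9 d
Total t = Σ t_i = 666.8 days = 1.826 years.

1.83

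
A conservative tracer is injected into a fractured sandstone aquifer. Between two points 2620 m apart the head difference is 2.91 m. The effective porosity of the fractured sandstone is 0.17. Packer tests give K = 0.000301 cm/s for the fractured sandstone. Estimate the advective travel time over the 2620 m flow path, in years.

Convert K: 0.000301 cm/s × 864 = 0.2601 m/day.
Hydraulic gradient i = Δh / L = 2.91 / 2620 = 0.001111.
Darcy flux q = K · i = 0.2601 × 0.001111 = 0.0002888 m/day.
Seepage velocity v = q / n_e = 0.0002888 / 0.17 = 0.001699 m/day.
Travel time t = L / v = 2620 / 0.001699 = 1.542e+06 days = 4222 years.

4220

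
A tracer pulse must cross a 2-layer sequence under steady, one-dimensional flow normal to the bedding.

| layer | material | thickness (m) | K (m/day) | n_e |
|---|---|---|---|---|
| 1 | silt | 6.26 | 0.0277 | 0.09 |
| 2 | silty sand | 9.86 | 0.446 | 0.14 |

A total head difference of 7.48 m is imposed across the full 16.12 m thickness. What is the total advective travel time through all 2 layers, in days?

With flow normal to the layers, continuity requires the same specific discharge q through every layer.
Σ(b_i/K_i) = 6.26/0.0277 + 9.86/0.446 = 248.1 d.
q = Δh / Σ(b_i/K_i) = 7.48 / 248.1 = 0.03015 m/day.
In each layer the seepage velocity is v_i = q/n_i, so the layer transit time is t_i = b_i·n_i / q:
  layer 1 (silt): t_1 = 6.26 × 0.09 / 0.03015 = 18.69 d
  layer 2 (silty sand): t_2 = 9.86 × 0.14 / 0.03015 = 45.79 d
Total t = Σ t_i = 64.47 days.

64.5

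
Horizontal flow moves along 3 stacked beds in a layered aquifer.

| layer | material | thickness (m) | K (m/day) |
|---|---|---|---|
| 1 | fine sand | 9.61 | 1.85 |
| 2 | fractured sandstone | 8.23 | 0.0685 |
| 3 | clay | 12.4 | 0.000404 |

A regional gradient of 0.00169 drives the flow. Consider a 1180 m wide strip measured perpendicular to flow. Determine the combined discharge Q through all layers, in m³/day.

Flow is parallel to layering, so each bed carries its own Darcy discharge and the transmissivities add.
Σ(K_i·b_i) = 1.85×9.61 + 0.0685×8.23 + 0.000404×12.4 = 18.35 m²/day.
Hydraulic gradient i = 0.00169.
Q = Σ(K_i·b_i) · W · i = 18.35 × 1180 × 0.001690 = 36.59 m³/day.

36.6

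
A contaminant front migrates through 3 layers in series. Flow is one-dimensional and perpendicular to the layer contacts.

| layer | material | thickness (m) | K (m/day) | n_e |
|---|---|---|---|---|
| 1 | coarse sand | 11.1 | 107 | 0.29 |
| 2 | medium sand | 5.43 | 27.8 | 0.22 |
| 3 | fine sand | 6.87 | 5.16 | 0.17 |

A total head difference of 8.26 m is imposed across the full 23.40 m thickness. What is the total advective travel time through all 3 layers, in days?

1.10

With flow normal to the layers, continuity requires the same specific discharge q through every layer.
Σ(b_i/K_i) = 11.1/107 + 5.43/27.8 + 6.87/5.16 = 1.630 d.
q = Δh / Σ(b_i/K_i) = 8.26 / 1.630 = 5.066 m/day.
In each layer the seepage velocity is v_i = q/n_i, so the layer transit time is t_i = b_i·n_i / q:
  layer 1 (coarse sand): t_1 = 11.1 × 0.29 / 5.066 = 0.6354 d
  layer 2 (medium sand): t_2 = 5.43 × 0.22 / 5.066 = 0.2358 d
  layer 3 (fine sand): t_3 = 6.87 × 0.17 / 5.066 = 0.2305 d
Total t = Σ t_i = 1.102 days.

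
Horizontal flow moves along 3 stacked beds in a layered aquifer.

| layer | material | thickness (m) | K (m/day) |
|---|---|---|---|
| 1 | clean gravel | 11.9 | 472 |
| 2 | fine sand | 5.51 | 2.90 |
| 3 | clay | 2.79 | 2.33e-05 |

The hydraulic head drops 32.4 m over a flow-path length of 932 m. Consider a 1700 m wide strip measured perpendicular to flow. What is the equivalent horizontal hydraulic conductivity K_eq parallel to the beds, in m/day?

279

Flow is parallel to layering, so each bed carries its own Darcy discharge and the transmissivities add.
Σ(K_i·b_i) = 472×11.9 + 2.90×5.51 + 2.33e-05×2.79 = 5633 m²/day.
Total thickness b = 20.20 m, so K_eq = Σ(K_i·b_i)/b = 278.9 m/day.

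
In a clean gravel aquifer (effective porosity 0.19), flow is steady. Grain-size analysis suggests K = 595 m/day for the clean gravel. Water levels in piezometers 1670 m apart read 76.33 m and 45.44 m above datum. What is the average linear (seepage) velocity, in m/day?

57.9

Hydraulic gradient i = (76.33 − 45.44) / 1670 = 30.89 / 1670 = 0.01850.
Darcy flux q = K · i = 595.0 × 0.01850 = 11.01 m/day.
Seepage velocity v = q / n_e = 11.01 / 0.19 = 57.92 m/day.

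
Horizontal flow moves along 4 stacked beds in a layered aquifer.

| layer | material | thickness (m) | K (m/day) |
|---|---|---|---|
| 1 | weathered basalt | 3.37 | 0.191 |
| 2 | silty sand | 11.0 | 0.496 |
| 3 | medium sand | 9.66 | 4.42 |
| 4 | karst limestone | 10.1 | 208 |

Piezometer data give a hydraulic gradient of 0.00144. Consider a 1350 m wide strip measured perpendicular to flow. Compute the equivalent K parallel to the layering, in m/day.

Flow is parallel to layering, so each bed carries its own Darcy discharge and the transmissivities add.
Σ(K_i·b_i) = 0.191×3.37 + 0.496×11.0 + 4.42×9.66 + 208×10.1 = 2150 m²/day.
Total thickness b = 34.13 m, so K_eq = Σ(K_i·b_i)/b = 62.98 m/day.

63.0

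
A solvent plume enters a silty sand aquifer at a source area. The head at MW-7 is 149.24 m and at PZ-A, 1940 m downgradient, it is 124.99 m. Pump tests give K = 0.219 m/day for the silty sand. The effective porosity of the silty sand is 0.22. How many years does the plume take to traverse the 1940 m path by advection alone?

427

Hydraulic gradient i = (149.24 − 124.99) / 1940 = 24.25 / 1940 = 0.01250.
Darcy flux q = K · i = 0.2190 × 0.01250 = 0.002738 m/day.
Seepage velocity v = q / n_e = 0.002738 / 0.22 = 0.01244 m/day.
Travel time t = L / v = 1940 / 0.01244 = 1.559e+05 days = 426.9 years.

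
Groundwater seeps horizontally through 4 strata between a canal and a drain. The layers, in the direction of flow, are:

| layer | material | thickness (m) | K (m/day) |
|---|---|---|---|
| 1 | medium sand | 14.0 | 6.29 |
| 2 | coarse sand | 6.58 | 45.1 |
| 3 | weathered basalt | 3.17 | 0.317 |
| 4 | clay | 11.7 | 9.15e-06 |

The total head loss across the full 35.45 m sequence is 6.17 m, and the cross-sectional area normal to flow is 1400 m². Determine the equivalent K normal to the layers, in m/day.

2.77e-05

Flow is perpendicular to layering, so the layers act in series and the equivalent K is the thickness-weighted harmonic mean.
Total thickness L = 14.0 + 6.58 + 3.17 + 11.7 = 35.45 m.
Σ(b_i/K_i) = 14.0/6.29 + 6.58/45.1 + 3.17/0.317 + 11.7/9.15e-06 = 1.279e+06 d.
K_eq = L / Σ(b_i/K_i) = 35.45 / 1.279e+06 = 2.772e-05 m/day.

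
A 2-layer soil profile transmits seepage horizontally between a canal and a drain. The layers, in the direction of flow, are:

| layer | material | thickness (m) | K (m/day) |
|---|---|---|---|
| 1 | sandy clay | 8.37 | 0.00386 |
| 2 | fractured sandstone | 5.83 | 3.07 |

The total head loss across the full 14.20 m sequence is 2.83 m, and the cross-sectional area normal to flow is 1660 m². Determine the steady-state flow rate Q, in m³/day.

Flow is perpendicular to layering, so the layers act in series and the equivalent K is the thickness-weighted harmonic mean.
Total thickness L = 8.37 + 5.83 = 14.20 m.
Σ(b_i/K_i) = 8.37/0.00386 + 5.83/3.07 = 2170 d.
K_eq = L / Σ(b_i/K_i) = 14.20 / 2170 = 0.006543 m/day.
Q = K_eq · A · (Δh/L) = 0.006543 × 1660 × (2.83/14.20) = 2.165 m³/day.

2.16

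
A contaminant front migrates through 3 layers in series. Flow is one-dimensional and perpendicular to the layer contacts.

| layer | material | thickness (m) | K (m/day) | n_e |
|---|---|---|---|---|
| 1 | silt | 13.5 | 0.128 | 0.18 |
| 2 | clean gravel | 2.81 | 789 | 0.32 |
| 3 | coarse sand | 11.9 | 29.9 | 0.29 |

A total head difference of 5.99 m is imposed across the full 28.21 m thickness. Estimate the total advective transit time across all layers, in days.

120

With flow normal to the layers, continuity requires the same specific discharge q through every layer.
Σ(b_i/K_i) = 13.5/0.128 + 2.81/789 + 11.9/29.9 = 105.9 d.
q = Δh / Σ(b_i/K_i) = 5.99 / 105.9 = 0.05658 m/day.
In each layer the seepage velocity is v_i = q/n_i, so the layer transit time is t_i = b_i·n_i / q:
  layer 1 (silt): t_1 = 13.5 × 0.18 / 0.05658 = 42.95 d
  layer 2 (clean gravel): t_2 = 2.81 × 0.32 / 0.05658 = 15.89 d
  layer 3 (coarse sand): t_3 = 11.9 × 0.29 / 0.05658 = 60.99 d
Total t = Σ t_i = 119.8 days.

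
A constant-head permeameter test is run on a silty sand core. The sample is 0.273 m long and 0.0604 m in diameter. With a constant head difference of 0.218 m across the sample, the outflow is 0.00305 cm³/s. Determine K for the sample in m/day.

Cross-sectional area A = π·(d/2)² = π × (0.0604/2)² = 0.002865 m².
Convert discharge: 0.00305 cm³/s = 3.050e-09 m³/s.
Darcy's law rearranged: K = Q·L / (A·Δh) = 3.050e-09 × 0.273 / (0.002865 × 0.218) = 1.333e-06 m/s = 0.1152 m/day.

0.115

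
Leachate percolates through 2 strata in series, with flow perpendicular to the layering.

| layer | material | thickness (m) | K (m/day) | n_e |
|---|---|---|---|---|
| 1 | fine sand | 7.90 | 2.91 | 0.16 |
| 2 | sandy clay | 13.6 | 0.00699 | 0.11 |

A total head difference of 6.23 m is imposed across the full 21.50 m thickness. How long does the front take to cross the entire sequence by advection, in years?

2.36

With flow normal to the layers, continuity requires the same specific discharge q through every layer.
Σ(b_i/K_i) = 7.90/2.91 + 13.6/0.00699 = 1948 d.
q = Δh / Σ(b_i/K_i) = 6.23 / 1948 = 0.003198 m/day.
In each layer the seepage velocity is v_i = q/n_i, so the layer transit time is t_i = b_i·n_i / q:
  layer 1 (fine sand): t_1 = 7.90 × 0.16 / 0.003198 = 395.3 d
  layer 2 (sandy clay): t_2 = 13.6 × 0.11 / 0.003198 = 467.9 d
Total t = Σ t_i = 863.2 days = 2.363 years.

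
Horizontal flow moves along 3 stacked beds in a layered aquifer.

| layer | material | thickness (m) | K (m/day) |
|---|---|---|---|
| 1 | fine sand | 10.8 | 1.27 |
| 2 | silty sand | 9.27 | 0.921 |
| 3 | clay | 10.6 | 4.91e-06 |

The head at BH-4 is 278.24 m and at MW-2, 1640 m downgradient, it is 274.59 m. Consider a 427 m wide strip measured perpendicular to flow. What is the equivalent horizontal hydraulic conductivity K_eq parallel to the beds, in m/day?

Flow is parallel to layering, so each bed carries its own Darcy discharge and the transmissivities add.
Σ(K_i·b_i) = 1.27×10.8 + 0.921×9.27 + 4.91e-06×10.6 = 22.25 m²/day.
Total thickness b = 30.67 m, so K_eq = Σ(K_i·b_i)/b = 0.7256 m/day.

0.726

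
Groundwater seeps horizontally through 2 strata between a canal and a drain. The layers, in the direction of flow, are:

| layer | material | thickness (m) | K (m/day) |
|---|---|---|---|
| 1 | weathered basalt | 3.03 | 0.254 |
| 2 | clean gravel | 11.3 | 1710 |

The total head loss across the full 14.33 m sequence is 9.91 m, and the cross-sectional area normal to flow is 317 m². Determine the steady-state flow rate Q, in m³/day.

Flow is perpendicular to layering, so the layers act in series and the equivalent K is the thickness-weighted harmonic mean.
Total thickness L = 3.03 + 11.3 = 14.33 m.
Σ(b_i/K_i) = 3.03/0.254 + 11.3/1710 = 11.94 d.
K_eq = L / Σ(b_i/K_i) = 14.33 / 11.94 = 1.201 m/day.
Q = K_eq · A · (Δh/L) = 1.201 × 317 × (9.91/14.33) = 263.2 m³/day.

263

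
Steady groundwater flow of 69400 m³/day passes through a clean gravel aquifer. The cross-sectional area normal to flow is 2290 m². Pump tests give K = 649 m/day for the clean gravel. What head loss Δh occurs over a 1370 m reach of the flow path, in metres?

From Q = K·A·i, i = Q / (K·A) = 69400 / (649.0 × 2290) = 0.04670.
Head loss Δh = i · L = 0.04670 × 1370 = 63.97 m.

64.0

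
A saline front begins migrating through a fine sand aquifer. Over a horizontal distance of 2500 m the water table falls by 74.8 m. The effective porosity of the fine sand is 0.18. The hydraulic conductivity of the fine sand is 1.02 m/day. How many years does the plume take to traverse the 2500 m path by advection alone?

Hydraulic gradient i = Δh / L = 74.8 / 2500 = 0.02992.
Darcy flux q = K · i = 1.020 × 0.02992 = 0.03052 m/day.
Seepage velocity v = q / n_e = 0.03052 / 0.18 = 0.1695 m/day.
Travel time t = L / v = 2500 / 0.1695 = 14745 days = 40.37 years.

40.4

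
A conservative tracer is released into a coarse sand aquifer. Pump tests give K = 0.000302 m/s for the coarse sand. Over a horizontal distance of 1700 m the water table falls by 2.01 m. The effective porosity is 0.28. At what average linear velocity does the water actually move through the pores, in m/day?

Convert K: 0.000302 m/s × 86400 = 26.09 m/day.
Hydraulic gradient i = Δh / L = 2.01 / 1700 = 0.001182.
Darcy flux q = K · i = 26.09 × 0.001182 = 0.03085 m/day.
Seepage velocity v = q / n_e = 0.03085 / 0.28 = 0.1102 m/day.

0.110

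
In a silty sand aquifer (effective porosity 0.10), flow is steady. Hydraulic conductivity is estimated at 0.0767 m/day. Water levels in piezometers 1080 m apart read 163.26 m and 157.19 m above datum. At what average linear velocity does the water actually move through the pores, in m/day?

Hydraulic gradient i = (163.26 − 157.19) / 1080 = 6.07 / 1080 = 0.005620.
Darcy flux q = K · i = 0.07670 × 0.005620 = 0.0004311 m/day.
Seepage velocity v = q / n_e = 0.0004311 / 0.10 = 0.004311 m/day.

0.00431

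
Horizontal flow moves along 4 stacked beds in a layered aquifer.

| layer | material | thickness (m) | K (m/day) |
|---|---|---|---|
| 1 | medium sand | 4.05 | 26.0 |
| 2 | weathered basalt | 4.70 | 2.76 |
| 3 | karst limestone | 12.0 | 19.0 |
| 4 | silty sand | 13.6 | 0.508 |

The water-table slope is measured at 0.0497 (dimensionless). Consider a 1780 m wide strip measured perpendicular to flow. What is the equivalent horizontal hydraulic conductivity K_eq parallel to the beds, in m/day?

Flow is parallel to layering, so each bed carries its own Darcy discharge and the transmissivities add.
Σ(K_i·b_i) = 26.0×4.05 + 2.76×4.70 + 19.0×12.0 + 0.508×13.6 = 353.2 m²/day.
Total thickness b = 34.35 m, so K_eq = Σ(K_i·b_i)/b = 10.28 m/day.

10.3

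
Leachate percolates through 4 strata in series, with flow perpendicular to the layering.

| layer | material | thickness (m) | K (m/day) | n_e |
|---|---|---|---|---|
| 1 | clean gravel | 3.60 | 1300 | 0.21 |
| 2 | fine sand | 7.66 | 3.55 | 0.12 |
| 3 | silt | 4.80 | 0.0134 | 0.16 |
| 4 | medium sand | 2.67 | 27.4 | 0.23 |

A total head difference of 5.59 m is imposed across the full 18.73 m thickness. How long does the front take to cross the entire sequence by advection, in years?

With flow normal to the layers, continuity requires the same specific discharge q through every layer.
Σ(b_i/K_i) = 3.60/1300 + 7.66/3.55 + 4.80/0.0134 + 2.67/27.4 = 360.5 d.
q = Δh / Σ(b_i/K_i) = 5.59 / 360.5 = 0.01551 m/day.
In each layer the seepage velocity is v_i = q/n_i, so the layer transit time is t_i = b_i·n_i / q:
  layer 1 (clean gravel): t_1 = 3.60 × 0.21 / 0.01551 = 48.75 d
  layer 2 (fine sand): t_2 = 7.66 × 0.12 / 0.01551 = 59.27 d
  layer 3 (silt): t_3 = 4.80 × 0.16 / 0.01551 = 49.52 d
  layer 4 (medium sand): t_4 = 2.67 × 0.23 / 0.01551 = 39.60 d
Total t = Σ t_i = 197.1 days = 0.5398 years.

0.540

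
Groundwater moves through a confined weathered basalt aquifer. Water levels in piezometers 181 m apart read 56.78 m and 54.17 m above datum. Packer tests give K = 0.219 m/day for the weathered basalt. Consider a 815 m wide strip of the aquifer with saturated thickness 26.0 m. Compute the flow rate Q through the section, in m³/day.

66.9

Cross-sectional area A = 815 × 26.0 = 21190 m².
Hydraulic gradient i = (56.78 − 54.17) / 181 = 2.61 / 181 = 0.01442.
Darcy's law: Q = K · A · i = 0.2190 × 21190 × 0.01442 = 66.92 m³/day.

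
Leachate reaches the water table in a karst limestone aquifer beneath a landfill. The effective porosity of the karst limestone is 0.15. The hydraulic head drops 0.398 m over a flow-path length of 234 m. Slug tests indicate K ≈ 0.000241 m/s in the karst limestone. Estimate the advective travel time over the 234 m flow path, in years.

Convert K: 0.000241 m/s × 86400 = 20.82 m/day.
Hydraulic gradient i = Δh / L = 0.398 / 234 = 0.001701.
Darcy flux q = K · i = 20.82 × 0.001701 = 0.03542 m/day.
Seepage velocity v = q / n_e = 0.03542 / 0.15 = 0.2361 m/day.
Travel time t = L / v = 234 / 0.2361 = 991.1 days = 2.713 years.

2.71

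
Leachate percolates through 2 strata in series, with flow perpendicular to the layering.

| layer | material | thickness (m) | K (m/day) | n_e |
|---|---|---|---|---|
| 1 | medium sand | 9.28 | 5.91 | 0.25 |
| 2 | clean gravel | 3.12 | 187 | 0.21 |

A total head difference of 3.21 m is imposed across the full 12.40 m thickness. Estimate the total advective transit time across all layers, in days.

1.47

With flow normal to the layers, continuity requires the same specific discharge q through every layer.
Σ(b_i/K_i) = 9.28/5.91 + 3.12/187 = 1.587 d.
q = Δh / Σ(b_i/K_i) = 3.21 / 1.587 = 2.023 m/day.
In each layer the seepage velocity is v_i = q/n_i, so the layer transit time is t_i = b_i·n_i / q:
  layer 1 (medium sand): t_1 = 9.28 × 0.25 / 2.023 = 1.147 d
  layer 2 (clean gravel): t_2 = 3.12 × 0.21 / 2.023 = 0.3239 d
Total t = Σ t_i = 1.471 days.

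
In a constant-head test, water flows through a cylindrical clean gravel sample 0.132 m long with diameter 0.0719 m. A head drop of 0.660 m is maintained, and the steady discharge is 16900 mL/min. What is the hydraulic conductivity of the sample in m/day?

1200

Cross-sectional area A = π·(d/2)² = π × (0.0719/2)² = 0.004060 m².
Convert discharge: 16900 mL/min = 0.0002817 m³/s.
Darcy's law rearranged: K = Q·L / (A·Δh) = 0.0002817 × 0.132 / (0.004060 × 0.660) = 0.01387 m/s = 1199 m/day.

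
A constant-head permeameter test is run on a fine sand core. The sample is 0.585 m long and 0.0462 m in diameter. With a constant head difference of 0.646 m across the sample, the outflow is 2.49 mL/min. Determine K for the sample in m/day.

1.94

Cross-sectional area A = π·(d/2)² = π × (0.0462/2)² = 0.001676 m².
Convert discharge: 2.49 mL/min = 4.150e-08 m³/s.
Darcy's law rearranged: K = Q·L / (A·Δh) = 4.150e-08 × 0.585 / (0.001676 × 0.646) = 2.242e-05 m/s = 1.937 m/day.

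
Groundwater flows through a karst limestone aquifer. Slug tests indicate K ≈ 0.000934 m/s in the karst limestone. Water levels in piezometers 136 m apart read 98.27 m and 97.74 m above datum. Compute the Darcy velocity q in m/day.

Convert K: 0.000934 m/s × 86400 = 80.70 m/day.
Hydraulic gradient i = (98.27 − 97.74) / 136 = 0.53 / 136 = 0.003897.
Specific discharge q = K · i = 80.70 × 0.003897 = 0.3145 m/day.

0.314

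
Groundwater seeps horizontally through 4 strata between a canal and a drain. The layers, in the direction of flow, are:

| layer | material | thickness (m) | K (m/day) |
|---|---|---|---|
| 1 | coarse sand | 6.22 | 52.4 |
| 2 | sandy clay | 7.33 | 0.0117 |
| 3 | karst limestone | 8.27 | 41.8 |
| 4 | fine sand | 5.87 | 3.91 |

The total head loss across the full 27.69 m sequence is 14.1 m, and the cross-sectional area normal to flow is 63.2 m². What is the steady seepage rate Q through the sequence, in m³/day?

Flow is perpendicular to layering, so the layers act in series and the equivalent K is the thickness-weighted harmonic mean.
Total thickness L = 6.22 + 7.33 + 8.27 + 5.87 = 27.69 m.
Σ(b_i/K_i) = 6.22/52.4 + 7.33/0.0117 + 8.27/41.8 + 5.87/3.91 = 628.3 d.
K_eq = L / Σ(b_i/K_i) = 27.69 / 628.3 = 0.04407 m/day.
Q = K_eq · A · (Δh/L) = 0.04407 × 63.2 × (14.1/27.69) = 1.418 m³/day.

1.42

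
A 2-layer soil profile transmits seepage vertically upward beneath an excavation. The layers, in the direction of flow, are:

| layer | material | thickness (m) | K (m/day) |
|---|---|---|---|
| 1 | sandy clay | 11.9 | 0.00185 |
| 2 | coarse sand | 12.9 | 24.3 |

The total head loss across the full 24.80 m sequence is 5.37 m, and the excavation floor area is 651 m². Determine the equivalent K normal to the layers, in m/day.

0.00386

Flow is perpendicular to layering, so the layers act in series and the equivalent K is the thickness-weighted harmonic mean.
Total thickness L = 11.9 + 12.9 = 24.80 m.
Σ(b_i/K_i) = 11.9/0.00185 + 12.9/24.3 = 6433 d.
K_eq = L / Σ(b_i/K_i) = 24.80 / 6433 = 0.003855 m/day.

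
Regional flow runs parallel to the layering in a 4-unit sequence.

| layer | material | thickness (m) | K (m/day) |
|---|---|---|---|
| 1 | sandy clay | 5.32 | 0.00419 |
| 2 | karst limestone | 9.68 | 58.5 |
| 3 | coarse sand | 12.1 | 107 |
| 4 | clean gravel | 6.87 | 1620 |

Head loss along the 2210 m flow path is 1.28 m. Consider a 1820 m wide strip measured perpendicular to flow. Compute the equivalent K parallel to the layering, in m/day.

382

Flow is parallel to layering, so each bed carries its own Darcy discharge and the transmissivities add.
Σ(K_i·b_i) = 0.00419×5.32 + 58.5×9.68 + 107×12.1 + 1620×6.87 = 12990 m²/day.
Total thickness b = 33.97 m, so K_eq = Σ(K_i·b_i)/b = 382.4 m/day.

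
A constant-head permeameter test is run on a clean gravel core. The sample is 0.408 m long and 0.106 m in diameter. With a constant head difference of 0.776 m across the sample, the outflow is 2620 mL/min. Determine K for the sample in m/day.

Cross-sectional area A = π·(d/2)² = π × (0.106/2)² = 0.008825 m².
Convert discharge: 2620 mL/min = 4.367e-05 m³/s.
Darcy's law rearranged: K = Q·L / (A·Δh) = 4.367e-05 × 0.408 / (0.008825 × 0.776) = 0.002602 m/s = 224.8 m/day.

225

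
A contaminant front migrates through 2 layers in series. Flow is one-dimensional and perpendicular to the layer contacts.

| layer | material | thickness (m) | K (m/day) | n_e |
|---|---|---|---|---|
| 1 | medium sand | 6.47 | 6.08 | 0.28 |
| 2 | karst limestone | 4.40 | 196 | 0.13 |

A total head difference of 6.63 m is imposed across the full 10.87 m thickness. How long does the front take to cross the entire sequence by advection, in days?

0.391

With flow normal to the layers, continuity requires the same specific discharge q through every layer.
Σ(b_i/K_i) = 6.47/6.08 + 4.40/196 = 1.087 d.
q = Δh / Σ(b_i/K_i) = 6.63 / 1.087 = 6.102 m/day.
In each layer the seepage velocity is v_i = q/n_i, so the layer transit time is t_i = b_i·n_i / q:
  layer 1 (medium sand): t_1 = 6.47 × 0.28 / 6.102 = 0.2969 d
  layer 2 (karst limestone): t_2 = 4.40 × 0.13 / 6.102 = 0.09375 d
Total t = Σ t_i = 0.3906 days.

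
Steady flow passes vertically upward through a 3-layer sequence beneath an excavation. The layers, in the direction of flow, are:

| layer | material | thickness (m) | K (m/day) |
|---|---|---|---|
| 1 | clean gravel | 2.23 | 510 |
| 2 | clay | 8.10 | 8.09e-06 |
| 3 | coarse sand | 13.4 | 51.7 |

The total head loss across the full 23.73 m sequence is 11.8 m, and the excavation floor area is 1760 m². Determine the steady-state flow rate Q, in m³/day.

Flow is perpendicular to layering, so the layers act in series and the equivalent K is the thickness-weighted harmonic mean.
Total thickness L = 2.23 + 8.10 + 13.4 = 23.73 m.
Σ(b_i/K_i) = 2.23/510 + 8.10/8.09e-06 + 13.4/51.7 = 1.001e+06 d.
K_eq = L / Σ(b_i/K_i) = 23.73 / 1.001e+06 = 2.370e-05 m/day.
Q = K_eq · A · (Δh/L) = 2.370e-05 × 1760 × (11.8/23.73) = 0.02074 m³/day.

0.0207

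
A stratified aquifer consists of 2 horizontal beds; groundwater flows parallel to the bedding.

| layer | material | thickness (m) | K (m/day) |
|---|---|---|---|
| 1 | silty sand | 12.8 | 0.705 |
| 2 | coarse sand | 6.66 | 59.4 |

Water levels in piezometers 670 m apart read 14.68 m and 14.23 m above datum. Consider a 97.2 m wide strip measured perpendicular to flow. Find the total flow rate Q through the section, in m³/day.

26.4

Flow is parallel to layering, so each bed carries its own Darcy discharge and the transmissivities add.
Σ(K_i·b_i) = 0.705×12.8 + 59.4×6.66 = 404.6 m²/day.
Hydraulic gradient i = (14.68 − 14.23) / 670 = 0.45 / 670 = 0.0006716.
Q = Σ(K_i·b_i) · W · i = 404.6 × 97.2 × 0.0006716 = 26.42 m³/day.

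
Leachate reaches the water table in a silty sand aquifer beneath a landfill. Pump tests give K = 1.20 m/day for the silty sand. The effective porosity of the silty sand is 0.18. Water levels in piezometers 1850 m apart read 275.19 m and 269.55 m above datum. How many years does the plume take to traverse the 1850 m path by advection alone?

249

Hydraulic gradient i = (275.19 − 269.55) / 1850 = 5.64 / 1850 = 0.003049.
Darcy flux q = K · i = 1.200 × 0.003049 = 0.003658 m/day.
Seepage velocity v = q / n_e = 0.003658 / 0.18 = 0.02032 m/day.
Travel time t = L / v = 1850 / 0.02032 = 91024 days = 249.2 years.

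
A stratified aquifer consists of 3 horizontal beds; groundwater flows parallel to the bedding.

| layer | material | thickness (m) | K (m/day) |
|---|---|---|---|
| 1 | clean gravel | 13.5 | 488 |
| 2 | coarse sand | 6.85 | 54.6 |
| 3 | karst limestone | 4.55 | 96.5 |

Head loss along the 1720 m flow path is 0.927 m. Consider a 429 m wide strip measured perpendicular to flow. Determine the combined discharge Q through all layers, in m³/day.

Flow is parallel to layering, so each bed carries its own Darcy discharge and the transmissivities add.
Σ(K_i·b_i) = 488×13.5 + 54.6×6.85 + 96.5×4.55 = 7401 m²/day.
Hydraulic gradient i = Δh / L = 0.927 / 1720 = 0.0005390.
Q = Σ(K_i·b_i) · W · i = 7401 × 429 × 0.0005390 = 1711 m³/day.

1710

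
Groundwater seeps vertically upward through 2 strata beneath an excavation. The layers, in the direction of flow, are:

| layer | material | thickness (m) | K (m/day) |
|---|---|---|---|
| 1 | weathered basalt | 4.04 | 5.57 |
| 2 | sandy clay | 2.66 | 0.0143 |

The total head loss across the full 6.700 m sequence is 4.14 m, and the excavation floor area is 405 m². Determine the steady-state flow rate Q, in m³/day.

8.98

Flow is perpendicular to layering, so the layers act in series and the equivalent K is the thickness-weighted harmonic mean.
Total thickness L = 4.04 + 2.66 = 6.700 m.
Σ(b_i/K_i) = 4.04/5.57 + 2.66/0.0143 = 186.7 d.
K_eq = L / Σ(b_i/K_i) = 6.700 / 186.7 = 0.03588 m/day.
Q = K_eq · A · (Δh/L) = 0.03588 × 405 × (4.14/6.700) = 8.979 m³/day.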